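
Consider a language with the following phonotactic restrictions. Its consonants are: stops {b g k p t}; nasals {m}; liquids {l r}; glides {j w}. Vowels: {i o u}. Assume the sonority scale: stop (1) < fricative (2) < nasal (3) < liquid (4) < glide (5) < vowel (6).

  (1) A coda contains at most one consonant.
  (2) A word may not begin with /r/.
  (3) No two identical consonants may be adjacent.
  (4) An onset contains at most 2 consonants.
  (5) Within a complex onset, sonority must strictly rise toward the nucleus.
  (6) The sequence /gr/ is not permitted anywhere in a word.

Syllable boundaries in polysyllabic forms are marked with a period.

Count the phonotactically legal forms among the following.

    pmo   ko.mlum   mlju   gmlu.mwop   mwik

pmo — σ1 onset /pm/ (1→3 rises), coda /∅/ ok → phonotactically legal
ko.mlum — σ1 onset /k/, coda /∅/ ok; σ2 onset /ml/ (3→4 rises), coda /m/ ok → phonotactically legal
mlju — violates constraint 4: syllable 1 onset /mlj/ has 3 consonants (> 2) → phonotactically illegal
gmlu.mwop — violates constraint 4: syllable 1 onset /gml/ has 3 consonants (> 2) → phonotactically illegal
mwik — σ1 onset /mw/ (3→5 rises), coda /k/ ok → phonotactically legal
Phonotactically legal: pmo, ko.mlum, mwik → 3.

3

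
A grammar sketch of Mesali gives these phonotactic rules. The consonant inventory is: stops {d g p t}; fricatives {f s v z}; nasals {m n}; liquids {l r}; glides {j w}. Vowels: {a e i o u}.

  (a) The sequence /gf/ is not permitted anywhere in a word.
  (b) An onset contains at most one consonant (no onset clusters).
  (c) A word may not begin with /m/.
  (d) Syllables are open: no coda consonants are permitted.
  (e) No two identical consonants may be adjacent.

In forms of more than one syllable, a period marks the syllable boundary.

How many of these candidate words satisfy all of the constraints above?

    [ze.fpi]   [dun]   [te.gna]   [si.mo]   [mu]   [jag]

[ze.fpi] — violates constraint (b): syllable 2 onset /fp/ has 2 consonants (> 1) → phonotactically illegal
[dun] — violates constraint (d): syllable 1 coda /n/ has 1 consonant (> 0) → phonotactically illegal
[te.gna] — violates constraint (b): syllable 2 onset /gn/ has 2 consonants (> 1) → phonotactically illegal
[si.mo] — σ1 onset /s/, coda /∅/ ok; σ2 onset /m/, coda /∅/ ok → phonotactically legal
[mu] — violates constraint (c): word begins with /m/ → phonotactically illegal
[jag] — violates constraint (d): syllable 1 coda /g/ has 1 consonant (> 0) → phonotactically illegal
Phonotactically legal: [si.mo] → 1.

1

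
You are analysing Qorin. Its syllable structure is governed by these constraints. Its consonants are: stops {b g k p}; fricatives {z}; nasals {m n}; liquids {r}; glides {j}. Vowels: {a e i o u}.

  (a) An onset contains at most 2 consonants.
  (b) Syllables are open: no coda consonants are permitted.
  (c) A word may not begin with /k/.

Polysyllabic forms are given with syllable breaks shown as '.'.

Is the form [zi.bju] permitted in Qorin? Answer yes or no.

yes

[zi.bju] — σ1 onset /z/, coda /∅/ ok; σ2 onset /bj/ (2C), coda /∅/ ok → permitted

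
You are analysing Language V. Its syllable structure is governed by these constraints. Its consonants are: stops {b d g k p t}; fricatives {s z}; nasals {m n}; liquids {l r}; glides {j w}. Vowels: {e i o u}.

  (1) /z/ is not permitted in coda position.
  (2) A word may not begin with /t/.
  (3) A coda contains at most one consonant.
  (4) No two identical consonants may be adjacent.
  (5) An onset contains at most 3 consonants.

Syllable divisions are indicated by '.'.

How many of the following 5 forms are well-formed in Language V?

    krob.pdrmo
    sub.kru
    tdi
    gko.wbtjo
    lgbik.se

2

krob.pdrmo — violates constraint 5: syllable 2 onset /pdrm/ has 4 consonants (> 3) → ill-formed
sub.kru — σ1 onset /s/, coda /b/ ok; σ2 onset /kr/ (2C), coda /∅/ ok → well-formed
tdi — violates constraint 2: word begins with /t/ → ill-formed
gko.wbtjo — violates constraint 5: syllable 2 onset /wbtj/ has 4 consonants (> 3) → ill-formed
lgbik.se — σ1 onset /lgb/ (3C), coda /k/ ok; σ2 onset /s/, coda /∅/ ok → well-formed
Well-formed: sub.kru, lgbik.se → 2.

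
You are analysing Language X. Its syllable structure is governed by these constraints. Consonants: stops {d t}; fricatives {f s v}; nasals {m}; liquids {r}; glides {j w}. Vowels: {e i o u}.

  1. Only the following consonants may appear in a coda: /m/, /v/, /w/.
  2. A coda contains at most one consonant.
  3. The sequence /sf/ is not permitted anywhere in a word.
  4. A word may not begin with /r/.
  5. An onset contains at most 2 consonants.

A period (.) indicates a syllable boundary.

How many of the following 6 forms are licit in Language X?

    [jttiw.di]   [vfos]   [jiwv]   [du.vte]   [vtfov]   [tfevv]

[jttiw.di] — violates constraint 5: syllable 1 onset /jtt/ has 3 consonants (> 2) → illicit
[vfos] — violates constraint 1: syllable 1 coda contains /s/, which is not a licensed coda consonant → illicit
[jiwv] — violates constraint 2: syllable 1 coda /wv/ has 2 consonants (> 1) → illicit
[du.vte] — σ1 onset /d/, coda /∅/ ok; σ2 onset /vt/ (2C), coda /∅/ ok → licit
[vtfov] — violates constraint 5: syllable 1 onset /vtf/ has 3 consonants (> 2) → illicit
[tfevv] — violates constraint 2: syllable 1 coda /vv/ has 2 consonants (> 1) → illicit
Licit: [du.vte] → 1.

1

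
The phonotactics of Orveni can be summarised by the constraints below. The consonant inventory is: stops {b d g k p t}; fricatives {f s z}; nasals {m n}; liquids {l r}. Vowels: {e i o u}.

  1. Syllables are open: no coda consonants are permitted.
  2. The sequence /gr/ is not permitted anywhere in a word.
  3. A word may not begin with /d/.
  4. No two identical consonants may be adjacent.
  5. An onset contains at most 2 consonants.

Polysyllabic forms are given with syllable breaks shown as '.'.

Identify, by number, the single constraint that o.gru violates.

o.gru: contains banned sequence /gr/.
This is a violation of constraint 2: "The sequence /gr/ is not permitted anywhere in a word."
The remaining constraints (1, 3, 4, 5) are satisfied.

2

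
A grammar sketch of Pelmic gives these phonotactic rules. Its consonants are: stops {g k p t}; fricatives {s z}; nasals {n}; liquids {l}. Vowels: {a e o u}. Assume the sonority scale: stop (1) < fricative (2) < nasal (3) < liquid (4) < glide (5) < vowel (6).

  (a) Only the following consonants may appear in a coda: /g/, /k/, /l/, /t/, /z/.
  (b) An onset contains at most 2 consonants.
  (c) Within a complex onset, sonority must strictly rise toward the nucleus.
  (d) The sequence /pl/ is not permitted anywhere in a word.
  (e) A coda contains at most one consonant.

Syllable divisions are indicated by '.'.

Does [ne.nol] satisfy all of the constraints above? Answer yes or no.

yes

[ne.nol] — σ1 onset /n/, coda /∅/ ok; σ2 onset /n/, coda /l/ ok → licit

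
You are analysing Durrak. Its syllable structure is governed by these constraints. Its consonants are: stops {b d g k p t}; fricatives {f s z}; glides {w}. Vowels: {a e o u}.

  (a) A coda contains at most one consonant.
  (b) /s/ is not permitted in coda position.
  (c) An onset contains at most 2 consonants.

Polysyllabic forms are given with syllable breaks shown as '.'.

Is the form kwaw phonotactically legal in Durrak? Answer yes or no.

kwaw — σ1 onset /kw/ (2C), coda /w/ ok → phonotactically legal

yes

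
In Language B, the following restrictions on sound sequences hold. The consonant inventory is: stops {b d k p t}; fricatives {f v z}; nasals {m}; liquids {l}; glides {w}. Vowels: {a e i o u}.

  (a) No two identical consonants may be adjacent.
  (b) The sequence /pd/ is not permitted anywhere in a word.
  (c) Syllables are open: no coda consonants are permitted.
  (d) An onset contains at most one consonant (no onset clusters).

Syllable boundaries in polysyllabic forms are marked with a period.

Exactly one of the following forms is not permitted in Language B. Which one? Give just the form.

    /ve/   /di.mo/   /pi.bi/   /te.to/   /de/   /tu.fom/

/ve/ — σ1 onset /v/, coda /∅/ ok → permitted
/di.mo/ — σ1 onset /d/, coda /∅/ ok; σ2 onset /m/, coda /∅/ ok → permitted
/pi.bi/ — σ1 onset /p/, coda /∅/ ok; σ2 onset /b/, coda /∅/ ok → permitted
/te.to/ — σ1 onset /t/, coda /∅/ ok; σ2 onset /t/, coda /∅/ ok → permitted
/de/ — σ1 onset /d/, coda /∅/ ok → permitted
/tu.fom/ — violates constraint (c): syllable 2 coda /m/ has 1 consonant (> 0) → not permitted

/tu.fom/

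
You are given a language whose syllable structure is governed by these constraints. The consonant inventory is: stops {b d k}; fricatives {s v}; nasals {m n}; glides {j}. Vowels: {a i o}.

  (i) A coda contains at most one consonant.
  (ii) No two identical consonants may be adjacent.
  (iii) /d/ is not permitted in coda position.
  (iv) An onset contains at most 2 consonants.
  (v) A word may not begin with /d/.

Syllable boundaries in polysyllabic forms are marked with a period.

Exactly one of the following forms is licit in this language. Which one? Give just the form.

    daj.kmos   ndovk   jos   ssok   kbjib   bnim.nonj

jos

daj.kmos — violates constraint (v): word begins with /d/ → illicit
ndovk — violates constraint (i): syllable 1 coda /vk/ has 2 consonants (> 1) → illicit
jos — σ1 onset /j/, coda /s/ ok → licit
ssok — violates constraint (ii): adjacent identical consonants /ss/ → illicit
kbjib — violates constraint (iv): syllable 1 onset /kbj/ has 3 consonants (> 2) → illicit
bnim.nonj — violates constraint (i): syllable 2 coda /nj/ has 2 consonants (> 1) → illicit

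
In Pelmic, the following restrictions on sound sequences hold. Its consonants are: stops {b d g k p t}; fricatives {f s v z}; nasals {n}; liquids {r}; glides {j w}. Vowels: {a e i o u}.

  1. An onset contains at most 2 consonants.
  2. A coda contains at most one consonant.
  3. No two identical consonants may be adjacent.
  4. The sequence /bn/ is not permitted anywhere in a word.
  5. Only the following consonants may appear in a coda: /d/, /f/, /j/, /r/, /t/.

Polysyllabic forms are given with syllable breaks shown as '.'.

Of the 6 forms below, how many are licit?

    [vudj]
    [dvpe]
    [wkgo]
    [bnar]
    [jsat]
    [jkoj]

2

[vudj] — violates constraint 2: syllable 1 coda /dj/ has 2 consonants (> 1) → illicit
[dvpe] — violates constraint 1: syllable 1 onset /dvp/ has 3 consonants (> 2) → illicit
[wkgo] — violates constraint 1: syllable 1 onset /wkg/ has 3 consonants (> 2) → illicit
[bnar] — violates constraint 4: contains banned sequence /bn/ → illicit
[jsat] — σ1 onset /js/ (2C), coda /t/ ok → licit
[jkoj] — σ1 onset /jk/ (2C), coda /j/ ok → licit
Licit: [jsat], [jkoj] → 2.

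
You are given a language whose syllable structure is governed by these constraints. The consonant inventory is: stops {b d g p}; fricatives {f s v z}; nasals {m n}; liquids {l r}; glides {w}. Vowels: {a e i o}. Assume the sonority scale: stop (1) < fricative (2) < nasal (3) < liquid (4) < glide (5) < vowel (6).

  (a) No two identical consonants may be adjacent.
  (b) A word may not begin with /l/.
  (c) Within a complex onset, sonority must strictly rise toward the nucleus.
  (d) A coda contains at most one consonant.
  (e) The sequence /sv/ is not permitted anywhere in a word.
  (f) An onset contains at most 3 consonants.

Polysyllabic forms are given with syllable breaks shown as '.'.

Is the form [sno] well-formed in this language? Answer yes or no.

[sno] — σ1 onset /sn/ (2→3 rises), coda /∅/ ok → well-formed

yes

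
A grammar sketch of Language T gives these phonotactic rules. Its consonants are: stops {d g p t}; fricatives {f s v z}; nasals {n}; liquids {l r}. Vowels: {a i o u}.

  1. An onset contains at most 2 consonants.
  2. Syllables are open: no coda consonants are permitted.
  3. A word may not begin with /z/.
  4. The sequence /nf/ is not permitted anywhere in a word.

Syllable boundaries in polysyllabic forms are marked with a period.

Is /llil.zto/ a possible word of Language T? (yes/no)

no

/llil.zto/ — violates constraint 2: syllable 1 coda /l/ has 1 consonant (> 0) → ill-formed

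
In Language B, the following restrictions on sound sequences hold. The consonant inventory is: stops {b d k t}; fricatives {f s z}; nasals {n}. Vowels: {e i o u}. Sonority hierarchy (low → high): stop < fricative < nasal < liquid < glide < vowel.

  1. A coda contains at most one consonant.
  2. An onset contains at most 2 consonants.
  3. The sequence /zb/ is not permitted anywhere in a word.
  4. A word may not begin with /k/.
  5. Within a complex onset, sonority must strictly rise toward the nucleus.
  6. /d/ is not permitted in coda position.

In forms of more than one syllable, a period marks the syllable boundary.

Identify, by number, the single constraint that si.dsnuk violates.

2

si.dsnuk: syllable 2 onset /dsn/ has 3 consonants (> 2).
This is a violation of constraint 2: "An onset contains at most 2 consonants."
The remaining constraints (1, 3, 4, 5, 6) are satisfied.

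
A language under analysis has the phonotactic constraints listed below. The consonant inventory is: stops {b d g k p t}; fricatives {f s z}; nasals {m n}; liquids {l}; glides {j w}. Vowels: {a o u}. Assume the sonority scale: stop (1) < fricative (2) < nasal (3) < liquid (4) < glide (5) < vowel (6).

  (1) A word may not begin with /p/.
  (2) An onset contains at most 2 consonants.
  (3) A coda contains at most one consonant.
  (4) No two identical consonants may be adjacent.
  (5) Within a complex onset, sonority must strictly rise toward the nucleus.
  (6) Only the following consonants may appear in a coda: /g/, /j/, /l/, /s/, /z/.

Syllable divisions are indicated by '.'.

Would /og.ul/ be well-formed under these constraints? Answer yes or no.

/og.ul/ — σ1 onset /∅/, coda /g/ ok; σ2 onset /∅/, coda /l/ ok → well-formed

yes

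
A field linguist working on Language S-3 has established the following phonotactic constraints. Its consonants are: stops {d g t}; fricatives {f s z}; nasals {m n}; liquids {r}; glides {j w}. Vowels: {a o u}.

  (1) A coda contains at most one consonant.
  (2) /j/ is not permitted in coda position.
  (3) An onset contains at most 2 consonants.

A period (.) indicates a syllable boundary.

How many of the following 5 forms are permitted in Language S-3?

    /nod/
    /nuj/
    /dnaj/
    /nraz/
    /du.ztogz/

2

/nod/ — σ1 onset /n/, coda /d/ ok → permitted
/nuj/ — violates constraint 2: syllable 1 coda contains /j/ → not permitted
/dnaj/ — violates constraint 2: syllable 1 coda contains /j/ → not permitted
/nraz/ — σ1 onset /nr/ (2C), coda /z/ ok → permitted
/du.ztogz/ — violates constraint 1: syllable 2 coda /gz/ has 2 consonants (> 1) → not permitted
Permitted: /nod/, /nraz/ → 2.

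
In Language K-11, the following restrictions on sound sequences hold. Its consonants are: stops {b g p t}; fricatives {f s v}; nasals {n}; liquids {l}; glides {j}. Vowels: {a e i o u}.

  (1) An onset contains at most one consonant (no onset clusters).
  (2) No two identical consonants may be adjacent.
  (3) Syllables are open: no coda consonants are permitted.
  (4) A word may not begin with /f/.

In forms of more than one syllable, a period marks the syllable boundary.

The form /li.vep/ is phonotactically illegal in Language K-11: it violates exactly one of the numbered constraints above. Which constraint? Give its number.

3

/li.vep/: syllable 2 coda /p/ has 1 consonant (> 0).
This is a violation of constraint 3: "Syllables are open: no coda consonants are permitted."
The remaining constraints (1, 2, 4) are satisfied.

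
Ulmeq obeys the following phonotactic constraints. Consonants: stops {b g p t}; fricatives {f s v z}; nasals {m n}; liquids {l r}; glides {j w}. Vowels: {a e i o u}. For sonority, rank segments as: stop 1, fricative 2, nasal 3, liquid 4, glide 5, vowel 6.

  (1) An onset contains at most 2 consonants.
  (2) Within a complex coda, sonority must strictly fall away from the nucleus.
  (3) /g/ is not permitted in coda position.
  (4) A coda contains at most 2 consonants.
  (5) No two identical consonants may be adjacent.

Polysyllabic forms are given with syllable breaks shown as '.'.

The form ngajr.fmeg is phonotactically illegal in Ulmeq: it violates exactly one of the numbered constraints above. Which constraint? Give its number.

ngajr.fmeg: syllable 2 coda contains /g/.
This is a violation of constraint 3: "/g/ is not permitted in coda position."
The remaining constraints (1, 2, 4, 5) are satisfied.

3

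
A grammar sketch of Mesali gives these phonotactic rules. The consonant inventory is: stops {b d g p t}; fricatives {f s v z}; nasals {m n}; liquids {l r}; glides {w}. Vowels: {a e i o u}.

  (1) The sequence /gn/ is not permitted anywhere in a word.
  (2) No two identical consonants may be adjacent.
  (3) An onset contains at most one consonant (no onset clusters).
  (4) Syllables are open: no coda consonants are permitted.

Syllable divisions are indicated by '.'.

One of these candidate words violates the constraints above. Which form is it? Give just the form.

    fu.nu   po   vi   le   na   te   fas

fu.nu — σ1 onset /f/, coda /∅/ ok; σ2 onset /n/, coda /∅/ ok → phonotactically legal
po — σ1 onset /p/, coda /∅/ ok → phonotactically legal
vi — σ1 onset /v/, coda /∅/ ok → phonotactically legal
le — σ1 onset /l/, coda /∅/ ok → phonotactically legal
na — σ1 onset /n/, coda /∅/ ok → phonotactically legal
te — σ1 onset /t/, coda /∅/ ok → phonotactically legal
fas — violates constraint 4: syllable 1 coda /s/ has 1 consonant (> 0) → phonotactically illegal

fas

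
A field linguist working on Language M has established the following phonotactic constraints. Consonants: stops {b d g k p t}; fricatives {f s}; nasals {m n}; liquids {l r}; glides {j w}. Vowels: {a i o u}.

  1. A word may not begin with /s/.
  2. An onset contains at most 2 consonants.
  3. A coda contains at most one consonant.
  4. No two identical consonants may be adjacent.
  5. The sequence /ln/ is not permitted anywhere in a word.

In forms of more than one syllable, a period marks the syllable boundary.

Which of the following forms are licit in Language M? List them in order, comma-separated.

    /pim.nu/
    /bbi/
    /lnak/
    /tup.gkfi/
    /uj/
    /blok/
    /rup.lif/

/pim.nu/, /uj/, /blok/, /rup.lif/

/pim.nu/ — σ1 onset /p/, coda /m/ ok; σ2 onset /n/, coda /∅/ ok → licit
/bbi/ — violates constraint 4: adjacent identical consonants /bb/ → illicit
/lnak/ — violates constraint 5: contains banned sequence /ln/ → illicit
/tup.gkfi/ — violates constraint 2: syllable 2 onset /gkf/ has 3 consonants (> 2) → illicit
/uj/ — σ1 onset /∅/, coda /j/ ok → licit
/blok/ — σ1 onset /bl/ (2C), coda /k/ ok → licit
/rup.lif/ — σ1 onset /r/, coda /p/ ok; σ2 onset /l/, coda /f/ ok → licit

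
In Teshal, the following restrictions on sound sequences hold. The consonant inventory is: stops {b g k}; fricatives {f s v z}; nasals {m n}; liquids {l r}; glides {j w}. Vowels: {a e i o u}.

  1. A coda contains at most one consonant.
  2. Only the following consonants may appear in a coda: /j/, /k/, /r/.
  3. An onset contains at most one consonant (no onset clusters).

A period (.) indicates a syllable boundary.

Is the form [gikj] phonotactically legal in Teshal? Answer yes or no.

no

[gikj] — violates constraint 1: syllable 1 coda /kj/ has 2 consonants (> 1) → phonotactically illegal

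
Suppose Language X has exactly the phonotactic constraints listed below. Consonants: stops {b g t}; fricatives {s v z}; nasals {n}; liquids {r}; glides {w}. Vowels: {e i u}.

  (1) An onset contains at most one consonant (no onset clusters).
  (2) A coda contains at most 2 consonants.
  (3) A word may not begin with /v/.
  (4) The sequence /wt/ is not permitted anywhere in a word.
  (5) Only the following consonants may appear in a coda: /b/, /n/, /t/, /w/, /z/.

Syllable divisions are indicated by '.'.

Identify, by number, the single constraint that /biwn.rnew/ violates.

/biwn.rnew/: syllable 2 onset /rn/ has 2 consonants (> 1).
This is a violation of constraint 1: "An onset contains at most one consonant (no onset clusters)."
The remaining constraints (2, 3, 4, 5) are satisfied.

1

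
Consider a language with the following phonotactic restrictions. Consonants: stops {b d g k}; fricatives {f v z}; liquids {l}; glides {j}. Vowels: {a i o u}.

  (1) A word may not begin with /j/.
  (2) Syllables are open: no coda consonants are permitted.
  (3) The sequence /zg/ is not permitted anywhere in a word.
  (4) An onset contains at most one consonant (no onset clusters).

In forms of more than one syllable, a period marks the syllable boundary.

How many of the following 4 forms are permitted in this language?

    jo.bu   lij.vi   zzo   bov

jo.bu — violates constraint 1: word begins with /j/ → not permitted
lij.vi — violates constraint 2: syllable 1 coda /j/ has 1 consonant (> 0) → not permitted
zzo — violates constraint 4: syllable 1 onset /zz/ has 2 consonants (> 1) → not permitted
bov — violates constraint 2: syllable 1 coda /v/ has 1 consonant (> 0) → not permitted
No form is permitted → 0.

0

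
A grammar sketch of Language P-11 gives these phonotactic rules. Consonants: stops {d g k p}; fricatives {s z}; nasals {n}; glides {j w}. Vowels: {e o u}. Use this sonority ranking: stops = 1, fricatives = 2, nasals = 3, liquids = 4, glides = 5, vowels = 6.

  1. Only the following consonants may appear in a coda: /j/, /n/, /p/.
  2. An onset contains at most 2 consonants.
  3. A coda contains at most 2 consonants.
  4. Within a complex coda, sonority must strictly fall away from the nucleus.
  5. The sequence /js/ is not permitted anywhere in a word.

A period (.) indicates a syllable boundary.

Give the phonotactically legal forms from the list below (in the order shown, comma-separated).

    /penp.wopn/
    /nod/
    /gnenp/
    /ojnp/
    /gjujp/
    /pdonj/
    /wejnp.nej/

/penp.wopn/ — violates constraint 4: syllable 2 coda /pn/: /p/ (stop, 1) → /n/ (nasal, 3) does not fall → phonotactically illegal
/nod/ — violates constraint 1: syllable 1 coda contains /d/, which is not a licensed coda consonant → phonotactically illegal
/gnenp/ — σ1 onset /gn/ (2C), coda /np/ (3→1 falls) ok → phonotactically legal
/ojnp/ — violates constraint 3: syllable 1 coda /jnp/ has 3 consonants (> 2) → phonotactically illegal
/gjujp/ — σ1 onset /gj/ (2C), coda /jp/ (5→1 falls) ok → phonotactically legal
/pdonj/ — violates constraint 4: syllable 1 coda /nj/: /n/ (nasal, 3) → /j/ (glide, 5) does not fall → phonotactically illegal
/wejnp.nej/ — violates constraint 3: syllable 1 coda /jnp/ has 3 consonants (> 2) → phonotactically illegal

/gnenp/, /gjujp/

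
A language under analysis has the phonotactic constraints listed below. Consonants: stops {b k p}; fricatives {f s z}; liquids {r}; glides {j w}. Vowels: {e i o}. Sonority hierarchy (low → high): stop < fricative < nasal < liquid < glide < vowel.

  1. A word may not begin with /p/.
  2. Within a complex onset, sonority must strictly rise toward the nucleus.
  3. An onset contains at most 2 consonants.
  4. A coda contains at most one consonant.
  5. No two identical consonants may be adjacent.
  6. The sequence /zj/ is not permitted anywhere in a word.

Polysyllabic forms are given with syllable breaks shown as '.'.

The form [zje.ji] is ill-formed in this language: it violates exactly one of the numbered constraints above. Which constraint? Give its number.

6

[zje.ji]: contains banned sequence /zj/.
This is a violation of constraint 6: "The sequence /zj/ is not permitted anywhere in a word."
The remaining constraints (1, 2, 3, 4, 5) are satisfied.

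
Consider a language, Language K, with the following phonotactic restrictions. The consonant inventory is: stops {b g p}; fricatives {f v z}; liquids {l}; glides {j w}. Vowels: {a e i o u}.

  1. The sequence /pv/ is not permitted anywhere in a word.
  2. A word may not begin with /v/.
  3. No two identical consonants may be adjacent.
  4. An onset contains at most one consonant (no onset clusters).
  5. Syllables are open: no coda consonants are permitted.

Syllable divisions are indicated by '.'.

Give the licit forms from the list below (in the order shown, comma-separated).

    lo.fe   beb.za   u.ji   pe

lo.fe — σ1 onset /l/, coda /∅/ ok; σ2 onset /f/, coda /∅/ ok → licit
beb.za — violates constraint 5: syllable 1 coda /b/ has 1 consonant (> 0) → illicit
u.ji — σ1 onset /∅/, coda /∅/ ok; σ2 onset /j/, coda /∅/ ok → licit
pe — σ1 onset /p/, coda /∅/ ok → licit

lo.fe, u.ji, pe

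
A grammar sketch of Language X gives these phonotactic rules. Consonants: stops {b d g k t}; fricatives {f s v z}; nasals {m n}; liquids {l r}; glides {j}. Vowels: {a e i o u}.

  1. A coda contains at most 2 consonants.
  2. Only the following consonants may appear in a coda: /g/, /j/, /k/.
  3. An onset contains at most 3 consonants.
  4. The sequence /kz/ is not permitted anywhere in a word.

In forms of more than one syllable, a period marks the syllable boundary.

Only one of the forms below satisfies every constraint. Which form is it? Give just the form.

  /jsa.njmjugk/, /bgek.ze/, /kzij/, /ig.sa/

/ig.sa/

/jsa.njmjugk/ — violates constraint 3: syllable 2 onset /njmj/ has 4 consonants (> 3) → phonotactically illegal
/bgek.ze/ — violates constraint 4: contains banned sequence /kz/ → phonotactically illegal
/kzij/ — violates constraint 4: contains banned sequence /kz/ → phonotactically illegal
/ig.sa/ — σ1 onset /∅/, coda /g/ ok; σ2 onset /s/, coda /∅/ ok → phonotactically legal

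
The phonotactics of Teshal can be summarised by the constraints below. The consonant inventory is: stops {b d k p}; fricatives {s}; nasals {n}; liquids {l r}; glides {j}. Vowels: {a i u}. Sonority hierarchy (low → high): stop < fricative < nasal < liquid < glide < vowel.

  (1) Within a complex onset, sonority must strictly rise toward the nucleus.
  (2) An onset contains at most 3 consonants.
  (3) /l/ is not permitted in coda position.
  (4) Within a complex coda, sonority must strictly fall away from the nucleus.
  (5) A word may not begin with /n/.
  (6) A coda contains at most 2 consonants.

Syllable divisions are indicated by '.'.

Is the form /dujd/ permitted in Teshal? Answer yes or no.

yes

/dujd/ — σ1 onset /d/, coda /jd/ (5→1 falls) ok → permitted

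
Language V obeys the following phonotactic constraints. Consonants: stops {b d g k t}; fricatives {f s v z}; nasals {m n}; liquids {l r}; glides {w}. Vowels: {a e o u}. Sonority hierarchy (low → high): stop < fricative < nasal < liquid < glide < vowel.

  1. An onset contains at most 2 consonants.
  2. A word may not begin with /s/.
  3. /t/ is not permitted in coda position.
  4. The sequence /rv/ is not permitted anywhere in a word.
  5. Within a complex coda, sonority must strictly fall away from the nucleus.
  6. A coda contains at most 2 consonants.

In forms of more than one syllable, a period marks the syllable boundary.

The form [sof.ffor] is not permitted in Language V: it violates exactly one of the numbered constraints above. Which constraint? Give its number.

[sof.ffor]: word begins with /s/.
This is a violation of constraint 2: "A word may not begin with /s/."
The remaining constraints (1, 3, 4, 5, 6) are satisfied.

2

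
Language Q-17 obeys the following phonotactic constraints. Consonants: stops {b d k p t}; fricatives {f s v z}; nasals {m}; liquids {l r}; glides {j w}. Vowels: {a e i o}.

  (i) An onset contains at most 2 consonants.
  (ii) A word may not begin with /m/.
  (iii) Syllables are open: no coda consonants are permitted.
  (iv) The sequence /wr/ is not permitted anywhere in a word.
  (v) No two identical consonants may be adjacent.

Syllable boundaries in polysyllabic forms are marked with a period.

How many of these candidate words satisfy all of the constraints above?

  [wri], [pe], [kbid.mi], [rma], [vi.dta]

[wri] — violates constraint (iv): contains banned sequence /wr/ → ill-formed
[pe] — σ1 onset /p/, coda /∅/ ok → well-formed
[kbid.mi] — violates constraint (iii): syllable 1 coda /d/ has 1 consonant (> 0) → ill-formed
[rma] — σ1 onset /rm/ (2C), coda /∅/ ok → well-formed
[vi.dta] — σ1 onset /v/, coda /∅/ ok; σ2 onset /dt/ (2C), coda /∅/ ok → well-formed
Well-formed: [pe], [rma], [vi.dta] → 3.

3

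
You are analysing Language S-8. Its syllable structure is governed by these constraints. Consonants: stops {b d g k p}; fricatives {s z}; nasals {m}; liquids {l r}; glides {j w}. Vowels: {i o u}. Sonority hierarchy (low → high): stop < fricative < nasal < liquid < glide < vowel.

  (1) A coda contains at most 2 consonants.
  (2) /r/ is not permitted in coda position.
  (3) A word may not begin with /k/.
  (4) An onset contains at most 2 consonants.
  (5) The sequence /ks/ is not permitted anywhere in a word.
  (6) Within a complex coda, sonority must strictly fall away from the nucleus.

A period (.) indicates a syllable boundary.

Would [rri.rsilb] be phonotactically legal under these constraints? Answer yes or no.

[rri.rsilb] — σ1 onset /rr/ (2C), coda /∅/ ok; σ2 onset /rs/ (2C), coda /lb/ (4→1 falls) ok → phonotactically legal

yes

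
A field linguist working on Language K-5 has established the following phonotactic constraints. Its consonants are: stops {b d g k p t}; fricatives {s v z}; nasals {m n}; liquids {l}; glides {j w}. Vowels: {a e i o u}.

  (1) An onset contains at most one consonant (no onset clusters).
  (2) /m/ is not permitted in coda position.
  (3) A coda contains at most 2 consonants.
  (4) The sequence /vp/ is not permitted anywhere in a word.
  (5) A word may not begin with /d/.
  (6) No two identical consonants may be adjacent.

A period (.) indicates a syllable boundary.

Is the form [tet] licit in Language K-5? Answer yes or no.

yes

[tet] — σ1 onset /t/, coda /t/ ok → licit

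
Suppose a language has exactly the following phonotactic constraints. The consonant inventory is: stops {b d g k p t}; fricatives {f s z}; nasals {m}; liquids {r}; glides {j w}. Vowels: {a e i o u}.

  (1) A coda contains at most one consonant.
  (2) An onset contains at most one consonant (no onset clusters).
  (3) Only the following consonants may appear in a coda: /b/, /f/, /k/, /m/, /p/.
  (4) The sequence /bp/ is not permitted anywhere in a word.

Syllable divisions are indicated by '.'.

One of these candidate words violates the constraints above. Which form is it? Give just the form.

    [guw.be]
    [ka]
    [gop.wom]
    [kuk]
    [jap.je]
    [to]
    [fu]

[guw.be]

[guw.be] — violates constraint 3: syllable 1 coda contains /w/, which is not a licensed coda consonant → phonotactically illegal
[ka] — σ1 onset /k/, coda /∅/ ok → phonotactically legal
[gop.wom] — σ1 onset /g/, coda /p/ ok; σ2 onset /w/, coda /m/ ok → phonotactically legal
[kuk] — σ1 onset /k/, coda /k/ ok → phonotactically legal
[jap.je] — σ1 onset /j/, coda /p/ ok; σ2 onset /j/, coda /∅/ ok → phonotactically legal
[to] — σ1 onset /t/, coda /∅/ ok → phonotactically legal
[fu] — σ1 onset /f/, coda /∅/ ok → phonotactically legal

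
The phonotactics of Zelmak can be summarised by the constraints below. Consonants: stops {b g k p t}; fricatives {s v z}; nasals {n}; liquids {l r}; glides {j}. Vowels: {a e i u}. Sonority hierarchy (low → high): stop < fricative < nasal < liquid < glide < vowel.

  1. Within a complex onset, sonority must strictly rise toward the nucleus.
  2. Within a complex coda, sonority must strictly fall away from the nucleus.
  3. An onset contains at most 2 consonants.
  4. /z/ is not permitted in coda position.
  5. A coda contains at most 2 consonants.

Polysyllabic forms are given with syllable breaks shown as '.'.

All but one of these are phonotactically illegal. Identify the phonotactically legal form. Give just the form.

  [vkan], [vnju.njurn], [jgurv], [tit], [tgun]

[vkan] — violates constraint 1: syllable 1 onset /vk/: /v/ (fricative, 2) → /k/ (stop, 1) does not rise → phonotactically illegal
[vnju.njurn] — violates constraint 3: syllable 1 onset /vnj/ has 3 consonants (> 2) → phonotactically illegal
[jgurv] — violates constraint 1: syllable 1 onset /jg/: /j/ (glide, 5) → /g/ (stop, 1) does not rise → phonotactically illegal
[tit] — σ1 onset /t/, coda /t/ ok → phonotactically legal
[tgun] — violates constraint 1: syllable 1 onset /tg/: /t/ (stop, 1) → /g/ (stop, 1) does not rise → phonotactically illegal

[tit]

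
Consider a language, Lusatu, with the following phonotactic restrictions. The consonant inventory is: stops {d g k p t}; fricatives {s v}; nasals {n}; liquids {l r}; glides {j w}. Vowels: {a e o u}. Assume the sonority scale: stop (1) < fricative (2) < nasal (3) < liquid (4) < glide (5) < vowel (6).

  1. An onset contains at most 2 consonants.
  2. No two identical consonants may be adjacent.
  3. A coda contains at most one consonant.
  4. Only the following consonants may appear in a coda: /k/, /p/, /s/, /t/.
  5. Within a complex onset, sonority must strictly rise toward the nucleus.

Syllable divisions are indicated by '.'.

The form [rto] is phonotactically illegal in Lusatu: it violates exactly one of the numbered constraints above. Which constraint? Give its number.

[rto]: syllable 1 onset /rt/: /r/ (liquid, 4) → /t/ (stop, 1) does not rise.
This is a violation of constraint 5: "Within a complex onset, sonority must strictly rise toward the nucleus."
The remaining constraints (1, 2, 3, 4) are satisfied.

5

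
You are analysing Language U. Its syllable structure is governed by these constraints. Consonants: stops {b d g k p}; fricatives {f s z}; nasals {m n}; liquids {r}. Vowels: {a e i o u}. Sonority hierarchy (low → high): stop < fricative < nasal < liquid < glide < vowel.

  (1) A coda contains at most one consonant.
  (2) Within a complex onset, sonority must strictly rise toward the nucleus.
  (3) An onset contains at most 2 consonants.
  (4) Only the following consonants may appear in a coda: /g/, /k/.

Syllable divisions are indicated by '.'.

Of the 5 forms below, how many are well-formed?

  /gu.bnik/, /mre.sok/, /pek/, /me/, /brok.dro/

5

/gu.bnik/ — σ1 onset /g/, coda /∅/ ok; σ2 onset /bn/ (1→3 rises), coda /k/ ok → well-formed
/mre.sok/ — σ1 onset /mr/ (3→4 rises), coda /∅/ ok; σ2 onset /s/, coda /k/ ok → well-formed
/pek/ — σ1 onset /p/, coda /k/ ok → well-formed
/me/ — σ1 onset /m/, coda /∅/ ok → well-formed
/brok.dro/ — σ1 onset /br/ (1→4 rises), coda /k/ ok; σ2 onset /dr/ (1→4 rises), coda /∅/ ok → well-formed
Well-formed: /gu.bnik/, /mre.sok/, /pek/, /me/, /brok.dro/ → 5.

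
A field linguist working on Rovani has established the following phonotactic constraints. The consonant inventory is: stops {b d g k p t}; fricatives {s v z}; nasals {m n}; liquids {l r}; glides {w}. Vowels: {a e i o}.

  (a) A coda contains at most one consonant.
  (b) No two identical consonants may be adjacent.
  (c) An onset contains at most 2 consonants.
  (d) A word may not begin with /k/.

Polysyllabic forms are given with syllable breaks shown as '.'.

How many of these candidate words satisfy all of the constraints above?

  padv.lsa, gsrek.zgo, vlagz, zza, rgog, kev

1

padv.lsa — violates constraint (a): syllable 1 coda /dv/ has 2 consonants (> 1) → illicit
gsrek.zgo — violates constraint (c): syllable 1 onset /gsr/ has 3 consonants (> 2) → illicit
vlagz — violates constraint (a): syllable 1 coda /gz/ has 2 consonants (> 1) → illicit
zza — violates constraint (b): adjacent identical consonants /zz/ → illicit
rgog — σ1 onset /rg/ (2C), coda /g/ ok → licit
kev — violates constraint (d): word begins with /k/ → illicit
Licit: rgog → 1.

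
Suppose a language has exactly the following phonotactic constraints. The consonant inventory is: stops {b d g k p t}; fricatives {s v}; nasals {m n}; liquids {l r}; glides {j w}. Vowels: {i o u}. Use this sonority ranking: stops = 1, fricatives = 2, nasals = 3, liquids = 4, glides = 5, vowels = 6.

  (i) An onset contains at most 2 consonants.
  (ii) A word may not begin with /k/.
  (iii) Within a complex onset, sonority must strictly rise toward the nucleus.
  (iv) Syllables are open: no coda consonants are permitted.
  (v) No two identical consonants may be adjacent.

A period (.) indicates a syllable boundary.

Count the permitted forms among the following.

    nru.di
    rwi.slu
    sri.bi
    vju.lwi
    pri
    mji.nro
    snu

7

nru.di — σ1 onset /nr/ (3→4 rises), coda /∅/ ok; σ2 onset /d/, coda /∅/ ok → permitted
rwi.slu — σ1 onset /rw/ (4→5 rises), coda /∅/ ok; σ2 onset /sl/ (2→4 rises), coda /∅/ ok → permitted
sri.bi — σ1 onset /sr/ (2→4 rises), coda /∅/ ok; σ2 onset /b/, coda /∅/ ok → permitted
vju.lwi — σ1 onset /vj/ (2→5 rises), coda /∅/ ok; σ2 onset /lw/ (4→5 rises), coda /∅/ ok → permitted
pri — σ1 onset /pr/ (1→4 rises), coda /∅/ ok → permitted
mji.nro — σ1 onset /mj/ (3→5 rises), coda /∅/ ok; σ2 onset /nr/ (3→4 rises), coda /∅/ ok → permitted
snu — σ1 onset /sn/ (2→3 rises), coda /∅/ ok → permitted
Permitted: nru.di, rwi.slu, sri.bi, vju.lwi, pri, mji.nro, snu → 7.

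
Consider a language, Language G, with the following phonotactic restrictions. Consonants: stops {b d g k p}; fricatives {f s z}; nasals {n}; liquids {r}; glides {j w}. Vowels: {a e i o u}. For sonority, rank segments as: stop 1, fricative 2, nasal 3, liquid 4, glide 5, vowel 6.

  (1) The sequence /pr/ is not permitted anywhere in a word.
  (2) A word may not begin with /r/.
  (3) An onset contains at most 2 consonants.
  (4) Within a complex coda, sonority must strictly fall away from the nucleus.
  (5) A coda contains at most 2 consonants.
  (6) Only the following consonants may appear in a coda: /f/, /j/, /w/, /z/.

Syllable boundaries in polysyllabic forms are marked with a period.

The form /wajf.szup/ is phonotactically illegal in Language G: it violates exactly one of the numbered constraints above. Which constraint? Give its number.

/wajf.szup/: syllable 2 coda contains /p/, which is not a licensed coda consonant.
This is a violation of constraint 6: "Only the following consonants may appear in a coda: /f/, /j/, /w/, /z/."
The remaining constraints (1, 2, 3, 4, 5) are satisfied.

6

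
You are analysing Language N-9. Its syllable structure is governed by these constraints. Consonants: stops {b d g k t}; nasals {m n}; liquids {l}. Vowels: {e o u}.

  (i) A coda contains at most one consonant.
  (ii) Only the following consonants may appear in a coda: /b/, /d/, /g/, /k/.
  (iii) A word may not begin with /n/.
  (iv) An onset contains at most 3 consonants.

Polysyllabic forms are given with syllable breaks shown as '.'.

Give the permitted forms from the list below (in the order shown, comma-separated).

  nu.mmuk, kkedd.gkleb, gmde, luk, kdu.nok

gmde, luk, kdu.nok

nu.mmuk — violates constraint (iii): word begins with /n/ → not permitted
kkedd.gkleb — violates constraint (i): syllable 1 coda /dd/ has 2 consonants (> 1) → not permitted
gmde — σ1 onset /gmd/ (3C), coda /∅/ ok → permitted
luk — σ1 onset /l/, coda /k/ ok → permitted
kdu.nok — σ1 onset /kd/ (2C), coda /∅/ ok; σ2 onset /n/, coda /k/ ok → permitted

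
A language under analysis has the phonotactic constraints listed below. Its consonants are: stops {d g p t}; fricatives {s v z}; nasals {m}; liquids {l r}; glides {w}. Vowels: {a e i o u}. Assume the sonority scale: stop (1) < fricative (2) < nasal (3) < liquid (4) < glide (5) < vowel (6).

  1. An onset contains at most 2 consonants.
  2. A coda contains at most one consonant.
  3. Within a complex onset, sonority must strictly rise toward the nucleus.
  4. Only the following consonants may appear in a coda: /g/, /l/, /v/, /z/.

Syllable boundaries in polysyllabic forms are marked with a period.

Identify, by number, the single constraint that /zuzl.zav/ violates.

/zuzl.zav/: syllable 1 coda /zl/ has 2 consonants (> 1).
This is a violation of constraint 2: "A coda contains at most one consonant."
The remaining constraints (1, 3, 4) are satisfied.

2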